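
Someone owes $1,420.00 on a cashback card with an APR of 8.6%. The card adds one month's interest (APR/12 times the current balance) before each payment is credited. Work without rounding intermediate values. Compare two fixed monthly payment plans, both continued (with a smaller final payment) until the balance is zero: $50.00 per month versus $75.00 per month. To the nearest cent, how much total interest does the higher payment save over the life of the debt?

Monthly rate r = 8.6%/12 = 0.716667% = 0.00716667.
At $50.00/mo: n = ⌈−ln(1 − rB₀/P)/ln(1+r)⌉ = 32 payments (last $43.40); total interest = total paid − $1,420.00 = $173.40.
At $75.00/mo: 21 payments (last $31.58); total interest $111.58.
Interest saved = $173.40 − $111.58 = $61.82.

$61.82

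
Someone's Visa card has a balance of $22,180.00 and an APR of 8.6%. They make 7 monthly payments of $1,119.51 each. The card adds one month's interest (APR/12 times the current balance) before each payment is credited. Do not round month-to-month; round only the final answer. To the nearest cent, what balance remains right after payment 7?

$15,309.82

Monthly rate r = 8.6%/12 = 0.716667% = 0.00716667.
Each month: B ← B·(1+r) − $1,119.51.
Month 1: interest $158.96; balance after payment $21,219.45.
Month 2: interest $152.07; balance after payment $20,252.01.
Month 3: interest $145.14; balance after payment $19,277.64.
Month 4: interest $138.16; balance after payment $18,296.29.
Month 5: interest $131.12; balance after payment $17,307.90.
Month 6: interest $124.04; balance after payment $16,312.43.
Month 7: interest $116.91; balance after payment $15,309.82.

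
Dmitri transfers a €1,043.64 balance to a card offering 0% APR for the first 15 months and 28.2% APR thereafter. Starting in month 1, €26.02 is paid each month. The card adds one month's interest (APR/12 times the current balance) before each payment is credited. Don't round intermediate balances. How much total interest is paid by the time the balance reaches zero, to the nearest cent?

€345.67

Promo months 1–15 at r₀ = 0%/12 = 0; months 16+ at r₁ = 28.2%/12 = 0.0235.
After month 15 (no interest yet): B = €1,043.64 − 15·€26.02 = €653.34.
Then at r₁ with €26.02/mo: n₂ = −ln(1 − r₁·B/P)/ln(1+r₁) ≈ 38.39 → 39 more payments.
Total paid = 53·€26.02 + €10.25 = €1,389.31; interest = €1,389.31 − €1,043.64 = €345.67.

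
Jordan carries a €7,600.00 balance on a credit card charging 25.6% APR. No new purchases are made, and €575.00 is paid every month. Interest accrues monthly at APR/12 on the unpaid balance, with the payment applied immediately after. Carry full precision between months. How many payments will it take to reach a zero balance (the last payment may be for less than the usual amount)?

Monthly rate r = 25.6%/12 = 2.13333% = 0.0213333.
Recurrence: B ← B·(1+r) − €575.00.
Month 1: interest €162.13; balance after payment €7,187.13.
Month 2: interest €153.33; balance after payment €6,765.46.
Closed form: n = −ln(1 − rB₀/P)/ln(1+r) = −ln(0.71803)/ln(1.02133) ≈ 15.692, so the balance reaches zero during payment 16.

16 payments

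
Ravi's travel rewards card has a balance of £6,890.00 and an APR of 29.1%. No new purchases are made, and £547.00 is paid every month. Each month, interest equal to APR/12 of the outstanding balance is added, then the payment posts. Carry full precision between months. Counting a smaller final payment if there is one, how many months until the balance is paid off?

Monthly rate r = 29.1%/12 = 2.425% = 0.02425.
Recurrence: B ← B·(1+r) − £547.00.
Month 1: interest £167.08; balance after payment £6,510.08.
Month 2: interest £157.87; balance after payment £6,120.95.
Closed form: n = −ln(1 − rB₀/P)/ln(1+r) = −ln(0.69455)/ln(1.02425) ≈ 15.212, so the balance reaches zero during payment 16.

16 months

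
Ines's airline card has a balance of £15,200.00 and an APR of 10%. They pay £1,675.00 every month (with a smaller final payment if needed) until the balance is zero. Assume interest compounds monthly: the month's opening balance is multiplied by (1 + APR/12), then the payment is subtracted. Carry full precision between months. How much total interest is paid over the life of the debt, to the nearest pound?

Monthly rate r = 10%/12 = 0.833333% = 0.00833333.
Payoff takes n = ⌈−ln(1 − rB₀/P)/ln(1+r)⌉ = ⌈9.475⌉ = 10 payments; the last is £797.95.
Total paid = 9·£1,675.00 + £797.95 = £15,872.95.
Total interest = total paid − principal = £15,872.95 − £15,200.00 = £672.95.

£673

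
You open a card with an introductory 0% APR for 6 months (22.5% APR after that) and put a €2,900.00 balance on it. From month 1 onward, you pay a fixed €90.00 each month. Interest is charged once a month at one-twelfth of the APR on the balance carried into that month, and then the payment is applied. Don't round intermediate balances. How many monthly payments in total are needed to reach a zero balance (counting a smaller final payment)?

43 payments

Promo months 1–6 at r₀ = 0%/12 = 0; months 7+ at r₁ = 22.5%/12 = 0.01875.
After month 6 (no interest yet): B = €2,900.00 − 6·€90.00 = €2,360.00.
Then at r₁ with €90.00/mo: n₂ = −ln(1 − r₁·B/P)/ln(1+r₁) ≈ 36.42 → 37 more payments.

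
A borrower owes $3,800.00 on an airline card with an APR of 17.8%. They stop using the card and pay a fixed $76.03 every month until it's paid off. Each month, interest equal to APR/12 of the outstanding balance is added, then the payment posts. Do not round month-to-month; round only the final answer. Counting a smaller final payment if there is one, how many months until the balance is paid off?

Monthly rate r = 17.8%/12 = 1.48333% = 0.0148333.
Recurrence: B ← B·(1+r) − $76.03.
Month 1: interest $56.37; balance after payment $3,780.34.
Month 2: interest $56.07; balance after payment $3,760.38.
Closed form: n = −ln(1 − rB₀/P)/ln(1+r) = −ln(0.25863)/ln(1.01483) ≈ 91.846, so the balance reaches zero during payment 92.

92 payments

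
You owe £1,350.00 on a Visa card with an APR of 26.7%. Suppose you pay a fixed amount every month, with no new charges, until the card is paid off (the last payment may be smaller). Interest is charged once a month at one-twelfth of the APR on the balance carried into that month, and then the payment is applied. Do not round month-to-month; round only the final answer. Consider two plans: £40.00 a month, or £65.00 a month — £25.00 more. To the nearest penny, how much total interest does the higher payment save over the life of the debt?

£694.98

Monthly rate r = 26.7%/12 = 2.225% = 0.02225.
At £40.00/mo: n = ⌈−ln(1 − rB₀/P)/ln(1+r)⌉ = 64 payments (last £6.73); total interest = total paid − £1,350.00 = £1,176.73.
At £65.00/mo: 29 payments (last £11.75); total interest £481.75.
Interest saved = £1,176.73 − £481.75 = £694.98.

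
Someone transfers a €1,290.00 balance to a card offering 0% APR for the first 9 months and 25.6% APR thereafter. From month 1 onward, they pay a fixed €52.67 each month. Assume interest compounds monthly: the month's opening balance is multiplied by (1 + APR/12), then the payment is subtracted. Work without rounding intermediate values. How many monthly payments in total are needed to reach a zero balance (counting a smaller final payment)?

Promo months 1–9 at r₀ = 0%/12 = 0; months 10+ at r₁ = 25.6%/12 = 0.0213333.
After month 9 (no interest yet): B = €1,290.00 − 9·€52.67 = €815.97.
Then at r₁ with €52.67/mo: n₂ = −ln(1 − r₁·B/P)/ln(1+r₁) ≈ 19.01 → 20 more payments.

29 payments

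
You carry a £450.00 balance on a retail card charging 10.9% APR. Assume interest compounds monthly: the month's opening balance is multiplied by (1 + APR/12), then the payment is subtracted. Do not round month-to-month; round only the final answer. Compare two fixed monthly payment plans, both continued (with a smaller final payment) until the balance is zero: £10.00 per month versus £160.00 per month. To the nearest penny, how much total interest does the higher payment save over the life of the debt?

Monthly rate r = 10.9%/12 = 0.908333% = 0.00908333.
At £10.00/mo: n = ⌈−ln(1 − rB₀/P)/ln(1+r)⌉ = 59 payments (last £1.18); total interest = total paid − £450.00 = £131.18.
At £160.00/mo: 3 payments (last £138.00); total interest £8.00.
Interest saved = £131.18 − £8.00 = £123.18.

£123.18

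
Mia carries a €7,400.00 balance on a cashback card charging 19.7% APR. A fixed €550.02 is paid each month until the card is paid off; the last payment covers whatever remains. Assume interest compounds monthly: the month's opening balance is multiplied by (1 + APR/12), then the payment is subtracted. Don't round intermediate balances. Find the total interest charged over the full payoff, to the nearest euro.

€1,031

Monthly rate r = 19.7%/12 = 1.64167% = 0.0164167.
Payoff takes n = ⌈−ln(1 − rB₀/P)/ln(1+r)⌉ = ⌈15.327⌉ = 16 payments; the last is €180.95.
Total paid = 15·€550.02 + €180.95 = €8,431.25.
Total interest = total paid − principal = €8,431.25 − €7,400.00 = €1,031.25.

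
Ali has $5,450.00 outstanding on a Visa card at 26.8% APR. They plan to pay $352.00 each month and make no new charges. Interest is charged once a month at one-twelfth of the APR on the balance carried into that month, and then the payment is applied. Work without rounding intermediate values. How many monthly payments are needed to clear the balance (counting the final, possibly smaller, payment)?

Monthly rate r = 26.8%/12 = 2.23333% = 0.0223333.
Recurrence: B ← B·(1+r) − $352.00.
Month 1: interest $121.72; balance after payment $5,219.72.
Month 2: interest $116.57; balance after payment $4,984.29.
Closed form: n = −ln(1 − rB₀/P)/ln(1+r) = −ln(0.65421)/ln(1.02233) ≈ 19.211, so the balance reaches zero during payment 20.

20 months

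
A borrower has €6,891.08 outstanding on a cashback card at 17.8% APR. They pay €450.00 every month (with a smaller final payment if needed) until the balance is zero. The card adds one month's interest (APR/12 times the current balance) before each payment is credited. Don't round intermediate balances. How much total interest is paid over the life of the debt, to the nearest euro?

Monthly rate r = 17.8%/12 = 1.48333% = 0.0148333.
Payoff takes n = ⌈−ln(1 − rB₀/P)/ln(1+r)⌉ = ⌈17.500⌉ = 18 payments; the last is €225.64.
Total paid = 17·€450.00 + €225.64 = €7,875.64.
Total interest = total paid − principal = €7,875.64 − €6,891.08 = €984.56.

€985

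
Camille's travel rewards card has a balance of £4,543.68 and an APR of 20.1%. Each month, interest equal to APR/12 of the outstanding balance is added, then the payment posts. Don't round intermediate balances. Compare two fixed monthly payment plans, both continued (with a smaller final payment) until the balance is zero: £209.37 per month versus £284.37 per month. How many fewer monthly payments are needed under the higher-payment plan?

9 fewer payments

Monthly rate r = 20.1%/12 = 1.675% = 0.01675.
At £209.37/mo: n = ⌈−ln(1 − rB₀/P)/ln(1+r)⌉ = 28 payments (last £41.51); total interest = total paid − £4,543.68 = £1,150.82.
At £284.37/mo: 19 payments (last £213.92); total interest £788.90.
Payments saved = 28 − 19 = 9.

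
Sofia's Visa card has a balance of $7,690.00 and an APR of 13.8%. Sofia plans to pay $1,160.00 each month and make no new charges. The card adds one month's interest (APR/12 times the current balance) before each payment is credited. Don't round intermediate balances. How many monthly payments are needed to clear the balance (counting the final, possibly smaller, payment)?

7 months

Monthly rate r = 13.8%/12 = 1.15% = 0.0115.
Recurrence: B ← B·(1+r) − $1,160.00.
Month 1: interest $88.44; balance after payment $6,618.44.
Month 2: interest $76.11; balance after payment $5,534.55.
Closed form: n = −ln(1 − rB₀/P)/ln(1+r) = −ln(0.92376)/ln(1.0115) ≈ 6.935, so the balance reaches zero during payment 7.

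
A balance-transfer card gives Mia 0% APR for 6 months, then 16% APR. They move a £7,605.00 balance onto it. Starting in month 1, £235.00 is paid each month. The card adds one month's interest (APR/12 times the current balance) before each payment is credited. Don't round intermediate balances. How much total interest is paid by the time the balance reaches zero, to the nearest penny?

Promo months 1–6 at r₀ = 0%/12 = 0; months 7+ at r₁ = 16%/12 = 0.0133333.
After month 6 (no interest yet): B = £7,605.00 − 6·£235.00 = £6,195.00.
Then at r₁ with £235.00/mo: n₂ = −ln(1 − r₁·B/P)/ln(1+r₁) ≈ 32.70 → 33 more payments.
Total paid = 38·£235.00 + £164.08 = £9,094.08; interest = £9,094.08 − £7,605.00 = £1,489.08.

£1,489.08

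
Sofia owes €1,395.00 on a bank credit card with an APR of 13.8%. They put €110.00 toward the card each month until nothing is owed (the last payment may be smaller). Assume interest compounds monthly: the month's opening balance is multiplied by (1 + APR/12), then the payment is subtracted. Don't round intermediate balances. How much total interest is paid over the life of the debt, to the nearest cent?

Monthly rate r = 13.8%/12 = 1.15% = 0.0115.
Payoff takes n = ⌈−ln(1 − rB₀/P)/ln(1+r)⌉ = ⌈13.786⌉ = 14 payments; the last is €86.60.
Total paid = 13·€110.00 + €86.60 = €1,516.60.
Total interest = total paid − principal = €1,516.60 − €1,395.00 = €121.60.

€121.60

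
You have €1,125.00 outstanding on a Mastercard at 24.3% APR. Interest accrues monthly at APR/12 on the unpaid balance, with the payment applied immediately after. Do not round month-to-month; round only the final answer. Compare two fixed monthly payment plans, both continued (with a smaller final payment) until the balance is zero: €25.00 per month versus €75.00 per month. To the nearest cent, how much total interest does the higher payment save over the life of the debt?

Monthly rate r = 24.3%/12 = 2.025% = 0.02025.
At €25.00/mo: n = ⌈−ln(1 − rB₀/P)/ln(1+r)⌉ = 121 payments (last €20.25); total interest = total paid − €1,125.00 = €1,895.25.
At €75.00/mo: 19 payments (last €4.49); total interest €229.49.
Interest saved = €1,895.25 − €229.49 = €1,665.76.

€1,665.76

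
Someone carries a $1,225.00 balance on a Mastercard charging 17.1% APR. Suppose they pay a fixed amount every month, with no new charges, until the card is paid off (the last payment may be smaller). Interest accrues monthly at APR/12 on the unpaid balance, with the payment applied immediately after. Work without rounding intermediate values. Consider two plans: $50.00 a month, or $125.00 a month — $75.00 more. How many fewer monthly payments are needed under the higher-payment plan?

Monthly rate r = 17.1%/12 = 1.425% = 0.01425.
At $50.00/mo: n = ⌈−ln(1 − rB₀/P)/ln(1+r)⌉ = 31 payments (last $17.59); total interest = total paid − $1,225.00 = $292.59.
At $125.00/mo: 11 payments (last $79.02); total interest $104.02.
Payments saved = 31 − 11 = 20.

20 fewer payments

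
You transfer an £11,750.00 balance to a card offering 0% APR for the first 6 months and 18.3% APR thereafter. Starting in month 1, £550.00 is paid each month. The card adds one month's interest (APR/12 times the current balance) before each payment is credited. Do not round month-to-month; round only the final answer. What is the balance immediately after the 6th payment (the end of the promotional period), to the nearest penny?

Promo months 1–6 at r₀ = 0%/12 = 0; months 7+ at r₁ = 18.3%/12 = 0.01525.
After month 6 (no interest yet): B = £11,750.00 − 6·£550.00 = £8,450.00.

£8,450.00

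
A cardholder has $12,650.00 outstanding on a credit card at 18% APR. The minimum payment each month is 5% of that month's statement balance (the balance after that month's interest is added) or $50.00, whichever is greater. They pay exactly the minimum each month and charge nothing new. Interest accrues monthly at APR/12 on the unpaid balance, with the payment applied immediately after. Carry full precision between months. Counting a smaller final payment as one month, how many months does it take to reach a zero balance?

94 months

Monthly rate r = 18%/12 = 1.5% = 0.015.
While 5% of the post-interest balance exceeds $50.00, each month B ← (B·(1+r))·(1 − 0.05), i.e. B shrinks by the factor (1+r)·0.95 = 0.96425.
This holds for months 1–71. Entering month 72 the balance is $954.02; 5% of the post-interest balance is now below $50.00, so the flat $50.00 minimum applies from here.
From month 72 a fixed $50.00 at rate r clears $954.02 in 23 more payments. Total: 71 + 23 = 94 months.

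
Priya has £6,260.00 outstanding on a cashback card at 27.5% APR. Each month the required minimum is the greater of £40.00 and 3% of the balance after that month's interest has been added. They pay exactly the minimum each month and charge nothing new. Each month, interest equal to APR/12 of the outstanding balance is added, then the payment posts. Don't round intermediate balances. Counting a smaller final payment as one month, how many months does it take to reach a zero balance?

Monthly rate r = 27.5%/12 = 2.29167% = 0.0229167.
While 3% of the post-interest balance exceeds £40.00, each month B ← (B·(1+r))·(1 − 0.03), i.e. B shrinks by the factor (1+r)·0.97 = 0.99223.
This holds for months 1–202. Entering month 203 the balance is £1,294.78; 3% of the post-interest balance is now below £40.00, so the flat £40.00 minimum applies from here.
From month 203 a fixed £40.00 at rate r clears £1,294.78 in 60 more payments. Total: 202 + 60 = 262 months.

262 months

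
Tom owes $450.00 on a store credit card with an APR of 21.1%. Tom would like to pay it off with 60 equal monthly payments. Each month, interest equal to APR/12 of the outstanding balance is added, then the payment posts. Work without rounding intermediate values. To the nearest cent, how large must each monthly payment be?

$12.20

Monthly rate r = 21.1%/12 = 1.75833% = 0.0175833.
Level-payment amortization: P = B₀·r / (1 − (1+r)^(−n)) = 450.00·0.0175833 / (1 − 1.01758^(−60)).
Denominator 1 − (1+r)^(−60) = 0.648600703.
P = 7.9125 / 0.648600703 ≈ 12.20.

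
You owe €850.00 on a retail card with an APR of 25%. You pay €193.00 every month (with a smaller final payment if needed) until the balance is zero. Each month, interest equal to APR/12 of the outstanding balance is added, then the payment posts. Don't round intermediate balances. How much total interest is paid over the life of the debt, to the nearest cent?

Monthly rate r = 25%/12 = 2.08333% = 0.0208333.
Payoff takes n = ⌈−ln(1 − rB₀/P)/ln(1+r)⌉ = ⌈4.667⌉ = 5 payments; the last is €129.25.
Total paid = 4·€193.00 + €129.25 = €901.25.
Total interest = total paid − principal = €901.25 − €850.00 = €51.25.

€51.25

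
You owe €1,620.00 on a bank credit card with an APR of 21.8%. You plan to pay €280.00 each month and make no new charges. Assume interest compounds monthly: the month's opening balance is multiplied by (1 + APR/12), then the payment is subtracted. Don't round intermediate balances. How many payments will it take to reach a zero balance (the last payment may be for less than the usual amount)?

7 months

Monthly rate r = 21.8%/12 = 1.81667% = 0.0181667.
Recurrence: B ← B·(1+r) − €280.00.
Month 1: interest €29.43; balance after payment €1,369.43.
Month 2: interest €24.88; balance after payment €1,114.31.
Closed form: n = −ln(1 − rB₀/P)/ln(1+r) = −ln(0.89489)/ln(1.01817) ≈ 6.168, so the balance reaches zero during payment 7.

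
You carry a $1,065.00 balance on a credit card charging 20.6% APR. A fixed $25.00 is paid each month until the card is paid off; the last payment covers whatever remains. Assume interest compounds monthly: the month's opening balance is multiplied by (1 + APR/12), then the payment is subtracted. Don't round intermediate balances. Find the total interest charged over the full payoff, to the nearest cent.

Monthly rate r = 20.6%/12 = 1.71667% = 0.0171667.
Payoff takes n = ⌈−ln(1 − rB₀/P)/ln(1+r)⌉ = ⌈77.208⌉ = 78 payments; the last is $5.24.
Total paid = 77·$25.00 + $5.24 = $1,930.24.
Total interest = total paid − principal = $1,930.24 − $1,065.00 = $865.24.

$865.24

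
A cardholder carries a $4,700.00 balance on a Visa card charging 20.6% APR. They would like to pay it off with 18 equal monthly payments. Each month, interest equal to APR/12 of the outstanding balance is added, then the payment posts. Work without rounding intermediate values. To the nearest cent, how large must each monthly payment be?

$305.74

Monthly rate r = 20.6%/12 = 1.71667% = 0.0171667.
Level-payment amortization: P = B₀·r / (1 − (1+r)^(−n)) = 4700.00·0.0171667 / (1 − 1.01717^(−18)).
Denominator 1 − (1+r)^(−18) = 0.263891475.
P = 80.6833 / 0.263891475 ≈ 305.74.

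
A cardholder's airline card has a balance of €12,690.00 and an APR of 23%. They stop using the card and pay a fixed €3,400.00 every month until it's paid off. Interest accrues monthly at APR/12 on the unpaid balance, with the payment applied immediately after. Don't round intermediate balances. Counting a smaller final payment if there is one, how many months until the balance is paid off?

4 payments

Monthly rate r = 23%/12 = 1.91667% = 0.0191667.
Recurrence: B ← B·(1+r) − €3,400.00.
Month 1: interest €243.22; balance after payment €9,533.23.
Month 2: interest €182.72; balance after payment €6,315.95.
Month 3: interest €121.06; balance after payment €3,037.00.
Month 4: interest €58.21; balance after payment €0.00.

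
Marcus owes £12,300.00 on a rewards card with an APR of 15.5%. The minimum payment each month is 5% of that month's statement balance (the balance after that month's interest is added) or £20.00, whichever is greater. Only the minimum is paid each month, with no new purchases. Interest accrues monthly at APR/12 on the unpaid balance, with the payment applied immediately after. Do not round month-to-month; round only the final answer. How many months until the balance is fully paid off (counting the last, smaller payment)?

113 months

Monthly rate r = 15.5%/12 = 1.29167% = 0.0129167.
While 5% of the post-interest balance exceeds £20.00, each month B ← (B·(1+r))·(1 − 0.05), i.e. B shrinks by the factor (1+r)·0.95 = 0.96227.
This holds for months 1–90. Entering month 91 the balance is £386.07; 5% of the post-interest balance is now below £20.00, so the flat £20.00 minimum applies from here.
From month 91 a fixed £20.00 at rate r clears £386.07 in 23 more payments. Total: 90 + 23 = 113 months.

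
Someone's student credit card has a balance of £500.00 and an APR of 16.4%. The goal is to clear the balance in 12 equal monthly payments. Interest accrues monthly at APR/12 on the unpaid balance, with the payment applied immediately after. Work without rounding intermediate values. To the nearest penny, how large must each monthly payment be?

Monthly rate r = 16.4%/12 = 1.36667% = 0.0136667.
Level-payment amortization: P = B₀·r / (1 − (1+r)^(−n)) = 500.00·0.0136667 / (1 − 1.01367^(−12)).
Denominator 1 − (1+r)^(−12) = 0.150314876.
P = 6.83333 / 0.150314876 ≈ 45.46.

£45.46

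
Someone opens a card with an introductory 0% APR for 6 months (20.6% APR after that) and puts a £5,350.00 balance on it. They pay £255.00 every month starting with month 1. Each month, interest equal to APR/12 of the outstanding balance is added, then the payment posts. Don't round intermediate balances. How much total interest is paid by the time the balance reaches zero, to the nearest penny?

Promo months 1–6 at r₀ = 0%/12 = 0; months 7+ at r₁ = 20.6%/12 = 0.0171667.
After month 6 (no interest yet): B = £5,350.00 − 6·£255.00 = £3,820.00.
Then at r₁ with £255.00/mo: n₂ = −ln(1 − r₁·B/P)/ln(1+r₁) ≈ 17.47 → 18 more payments.
Total paid = 23·£255.00 + £119.23 = £5,984.23; interest = £5,984.23 − £5,350.00 = £634.23.

£634.23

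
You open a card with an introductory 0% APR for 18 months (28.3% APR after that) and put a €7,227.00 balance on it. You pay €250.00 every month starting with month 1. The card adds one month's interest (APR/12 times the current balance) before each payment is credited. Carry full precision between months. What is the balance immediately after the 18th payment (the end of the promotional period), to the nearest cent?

Promo months 1–18 at r₀ = 0%/12 = 0; months 19+ at r₁ = 28.3%/12 = 0.0235833.
After month 18 (no interest yet): B = €7,227.00 − 18·€250.00 = €2,727.00.

€2,727.00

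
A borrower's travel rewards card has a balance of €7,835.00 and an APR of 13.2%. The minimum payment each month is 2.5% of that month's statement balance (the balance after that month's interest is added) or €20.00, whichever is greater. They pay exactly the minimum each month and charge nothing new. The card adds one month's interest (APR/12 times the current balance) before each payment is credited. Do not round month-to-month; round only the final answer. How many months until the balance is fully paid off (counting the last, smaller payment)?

212 months

Monthly rate r = 13.2%/12 = 1.1% = 0.011.
While 2.5% of the post-interest balance exceeds €20.00, each month B ← (B·(1+r))·(1 − 0.025), i.e. B shrinks by the factor (1+r)·0.975 = 0.98572.
This holds for months 1–160. Entering month 161 the balance is €785.17; 2.5% of the post-interest balance is now below €20.00, so the flat €20.00 minimum applies from here.
From month 161 a fixed €20.00 at rate r clears €785.17 in 52 more payments. Total: 160 + 52 = 212 months.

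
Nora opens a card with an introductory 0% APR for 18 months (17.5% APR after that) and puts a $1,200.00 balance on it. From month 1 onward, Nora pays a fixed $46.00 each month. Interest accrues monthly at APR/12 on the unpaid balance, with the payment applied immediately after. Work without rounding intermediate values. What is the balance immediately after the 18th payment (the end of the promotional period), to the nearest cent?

Promo months 1–18 at r₀ = 0%/12 = 0; months 19+ at r₁ = 17.5%/12 = 0.0145833.
After month 18 (no interest yet): B = $1,200.00 − 18·$46.00 = $372.00.

$372.00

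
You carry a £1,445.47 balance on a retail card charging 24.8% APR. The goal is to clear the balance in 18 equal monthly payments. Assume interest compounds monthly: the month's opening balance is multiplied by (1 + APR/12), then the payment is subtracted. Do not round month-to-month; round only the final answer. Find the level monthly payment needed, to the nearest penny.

£96.98

Monthly rate r = 24.8%/12 = 2.06667% = 0.0206667.
Level-payment amortization: P = B₀·r / (1 − (1+r)^(−n)) = 1445.47·0.0206667 / (1 − 1.02067^(−18)).
Denominator 1 − (1+r)^(−18) = 0.30802687.
P = 29.873 / 0.30802687 ≈ 96.98.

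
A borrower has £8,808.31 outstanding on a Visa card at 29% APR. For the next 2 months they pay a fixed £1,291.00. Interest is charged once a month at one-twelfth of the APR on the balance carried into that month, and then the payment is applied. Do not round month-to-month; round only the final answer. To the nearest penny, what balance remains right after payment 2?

£6,625.99

Monthly rate r = 29%/12 = 2.41667% = 0.0241667.
Each month: B ← B·(1+r) − £1,291.00.
Month 1: interest £212.87; balance after payment £7,730.18.
Month 2: interest £186.81; balance after payment £6,625.99.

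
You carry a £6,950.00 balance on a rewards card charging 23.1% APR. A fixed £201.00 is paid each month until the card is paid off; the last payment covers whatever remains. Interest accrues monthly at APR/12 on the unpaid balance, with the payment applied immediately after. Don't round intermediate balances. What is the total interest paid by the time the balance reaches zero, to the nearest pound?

£4,598

Monthly rate r = 23.1%/12 = 1.925% = 0.01925.
Payoff takes n = ⌈−ln(1 − rB₀/P)/ln(1+r)⌉ = ⌈57.452⌉ = 58 payments; the last is £91.38.
Total paid = 57·£201.00 + £91.38 = £11,548.38.
Total interest = total paid − principal = £11,548.38 − £6,950.00 = £4,598.38.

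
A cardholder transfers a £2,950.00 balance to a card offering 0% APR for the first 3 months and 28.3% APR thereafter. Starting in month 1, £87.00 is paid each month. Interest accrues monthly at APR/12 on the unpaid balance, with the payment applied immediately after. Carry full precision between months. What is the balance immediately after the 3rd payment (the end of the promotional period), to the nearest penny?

Promo months 1–3 at r₀ = 0%/12 = 0; months 4+ at r₁ = 28.3%/12 = 0.0235833.
After month 3 (no interest yet): B = £2,950.00 − 3·£87.00 = £2,689.00.

£2,689.00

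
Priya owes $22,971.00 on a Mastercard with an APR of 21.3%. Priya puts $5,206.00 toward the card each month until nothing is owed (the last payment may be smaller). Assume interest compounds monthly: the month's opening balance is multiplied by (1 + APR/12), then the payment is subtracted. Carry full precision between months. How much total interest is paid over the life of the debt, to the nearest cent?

Monthly rate r = 21.3%/12 = 1.775% = 0.01775.
Payoff takes n = ⌈−ln(1 − rB₀/P)/ln(1+r)⌉ = ⌈4.635⌉ = 5 payments; the last is $3,318.73.
Total paid = 4·$5,206.00 + $3,318.73 = $24,142.73.
Total interest = total paid − principal = $24,142.73 − $22,971.00 = $1,171.73.

$1,171.73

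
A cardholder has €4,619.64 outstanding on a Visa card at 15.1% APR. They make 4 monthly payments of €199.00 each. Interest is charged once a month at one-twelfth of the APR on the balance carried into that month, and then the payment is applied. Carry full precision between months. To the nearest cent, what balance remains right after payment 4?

€4,045.44

Monthly rate r = 15.1%/12 = 1.25833% = 0.0125833.
Each month: B ← B·(1+r) − €199.00.
Month 1: interest €58.13; balance after payment €4,478.77.
Month 2: interest €56.36; balance after payment €4,336.13.
Month 3: interest €54.56; balance after payment €4,191.69.
Month 4: interest €52.75; balance after payment €4,045.44.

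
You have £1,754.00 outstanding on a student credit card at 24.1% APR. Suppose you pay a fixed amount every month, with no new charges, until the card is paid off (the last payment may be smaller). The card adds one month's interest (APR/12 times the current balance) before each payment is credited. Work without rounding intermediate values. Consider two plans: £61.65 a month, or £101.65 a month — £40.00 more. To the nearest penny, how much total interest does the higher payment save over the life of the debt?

£451.53

Monthly rate r = 24.1%/12 = 2.00833% = 0.0200833.
At £61.65/mo: n = ⌈−ln(1 − rB₀/P)/ln(1+r)⌉ = 43 payments (last £37.55); total interest = total paid − £1,754.00 = £872.85.
At £101.65/mo: 22 payments (last £40.67); total interest £421.32.
Interest saved = £872.85 − £421.32 = £451.53.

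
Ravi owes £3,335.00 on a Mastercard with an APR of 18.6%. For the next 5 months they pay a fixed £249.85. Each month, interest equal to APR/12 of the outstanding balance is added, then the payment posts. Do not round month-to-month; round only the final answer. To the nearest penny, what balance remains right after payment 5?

£2,313.02

Monthly rate r = 18.6%/12 = 1.55% = 0.0155.
Each month: B ← B·(1+r) − £249.85.
Month 1: interest £51.69; balance after payment £3,136.84.
Month 2: interest £48.62; balance after payment £2,935.61.
Month 3: interest £45.50; balance after payment £2,731.27.
Month 4: interest £42.33; balance after payment £2,523.75.
Month 5: interest £39.12; balance after payment £2,313.02.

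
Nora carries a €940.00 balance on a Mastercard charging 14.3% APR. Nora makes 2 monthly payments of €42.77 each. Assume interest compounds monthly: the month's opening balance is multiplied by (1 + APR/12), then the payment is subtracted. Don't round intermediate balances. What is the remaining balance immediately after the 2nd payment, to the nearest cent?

€876.49

Monthly rate r = 14.3%/12 = 1.19167% = 0.0119167.
Each month: B ← B·(1+r) − €42.77.
Month 1: interest €11.20; balance after payment €908.43.
Month 2: interest €10.83; balance after payment €876.49.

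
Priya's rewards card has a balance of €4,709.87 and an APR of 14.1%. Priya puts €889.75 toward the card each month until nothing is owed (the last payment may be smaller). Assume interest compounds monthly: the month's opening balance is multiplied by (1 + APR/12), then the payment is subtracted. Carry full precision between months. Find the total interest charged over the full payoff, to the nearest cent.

€182.66

Monthly rate r = 14.1%/12 = 1.175% = 0.01175.
Payoff takes n = ⌈−ln(1 − rB₀/P)/ln(1+r)⌉ = ⌈5.497⌉ = 6 payments; the last is €443.78.
Total paid = 5·€889.75 + €443.78 = €4,892.53.
Total interest = total paid − principal = €4,892.53 − €4,709.87 = €182.66.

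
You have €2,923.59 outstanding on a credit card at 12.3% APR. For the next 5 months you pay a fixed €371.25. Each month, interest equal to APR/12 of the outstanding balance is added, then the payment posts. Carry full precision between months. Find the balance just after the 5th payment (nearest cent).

€1,181.83

Monthly rate r = 12.3%/12 = 1.025% = 0.01025.
Each month: B ← B·(1+r) − €371.25.
Month 1: interest €29.97; balance after payment €2,582.31.
Month 2: interest €26.47; balance after payment €2,237.53.
Month 3: interest €22.93; balance after payment €1,889.21.
Month 4: interest €19.36; balance after payment €1,537.32.
Month 5: interest €15.76; balance after payment €1,181.83.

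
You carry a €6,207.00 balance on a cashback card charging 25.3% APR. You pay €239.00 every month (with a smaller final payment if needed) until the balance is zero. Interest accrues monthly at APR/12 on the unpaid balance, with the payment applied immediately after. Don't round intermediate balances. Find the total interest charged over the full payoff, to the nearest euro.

€2,878

Monthly rate r = 25.3%/12 = 2.10833% = 0.0210833.
Payoff takes n = ⌈−ln(1 − rB₀/P)/ln(1+r)⌉ = ⌈38.011⌉ = 39 payments; the last is €2.76.
Total paid = 38·€239.00 + €2.76 = €9,084.76.
Total interest = total paid − principal = €9,084.76 − €6,207.00 = €2,877.76.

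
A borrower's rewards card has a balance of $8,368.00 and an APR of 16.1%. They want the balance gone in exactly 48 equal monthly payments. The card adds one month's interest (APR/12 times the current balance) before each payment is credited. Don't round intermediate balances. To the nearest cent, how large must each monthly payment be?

$237.58

Monthly rate r = 16.1%/12 = 1.34167% = 0.0134167.
Level-payment amortization: P = B₀·r / (1 − (1+r)^(−n)) = 8368.00·0.0134167 / (1 − 1.01342^(−48)).
Denominator 1 − (1+r)^(−48) = 0.472558906.
P = 112.271 / 0.472558906 ≈ 237.58.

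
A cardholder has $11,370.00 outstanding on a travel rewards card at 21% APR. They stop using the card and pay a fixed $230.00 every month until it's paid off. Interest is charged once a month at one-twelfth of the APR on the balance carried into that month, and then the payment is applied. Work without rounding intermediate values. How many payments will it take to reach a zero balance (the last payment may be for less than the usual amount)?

116 months

Monthly rate r = 21%/12 = 1.75% = 0.0175.
Recurrence: B ← B·(1+r) − $230.00.
Month 1: interest $198.98; balance after payment $11,338.98.
Month 2: interest $198.43; balance after payment $11,307.41.
Closed form: n = −ln(1 − rB₀/P)/ln(1+r) = −ln(0.13489)/ln(1.0175) ≈ 115.472, so the balance reaches zero during payment 116.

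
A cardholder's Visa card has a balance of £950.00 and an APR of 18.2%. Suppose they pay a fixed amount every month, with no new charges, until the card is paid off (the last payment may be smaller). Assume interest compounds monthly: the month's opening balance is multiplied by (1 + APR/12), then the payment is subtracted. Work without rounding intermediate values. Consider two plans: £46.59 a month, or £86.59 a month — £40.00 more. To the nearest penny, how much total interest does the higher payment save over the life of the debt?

£98.26

Monthly rate r = 18.2%/12 = 1.51667% = 0.0151667.
At £46.59/mo: n = ⌈−ln(1 − rB₀/P)/ln(1+r)⌉ = 25 payments (last £27.08); total interest = total paid − £950.00 = £195.24.
At £86.59/mo: 13 payments (last £7.90); total interest £96.98.
Interest saved = £195.24 − £96.98 = £98.26.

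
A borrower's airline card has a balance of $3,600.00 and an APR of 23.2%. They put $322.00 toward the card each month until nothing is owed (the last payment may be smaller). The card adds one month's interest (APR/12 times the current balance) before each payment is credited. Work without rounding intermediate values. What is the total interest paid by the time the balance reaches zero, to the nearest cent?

$495.85

Monthly rate r = 23.2%/12 = 1.93333% = 0.0193333.
Payoff takes n = ⌈−ln(1 − rB₀/P)/ln(1+r)⌉ = ⌈12.718⌉ = 13 payments; the last is $231.85.
Total paid = 12·$322.00 + $231.85 = $4,095.85.
Total interest = total paid − principal = $4,095.85 − $3,600.00 = $495.85.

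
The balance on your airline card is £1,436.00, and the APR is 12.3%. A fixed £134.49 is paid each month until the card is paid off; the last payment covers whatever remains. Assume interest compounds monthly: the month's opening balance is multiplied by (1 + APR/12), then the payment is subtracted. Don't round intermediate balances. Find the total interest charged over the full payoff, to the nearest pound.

Monthly rate r = 12.3%/12 = 1.025% = 0.01025.
Payoff takes n = ⌈−ln(1 − rB₀/P)/ln(1+r)⌉ = ⌈11.366⌉ = 12 payments; the last is £49.38.
Total paid = 11·£134.49 + £49.38 = £1,528.77.
Total interest = total paid − principal = £1,528.77 − £1,436.00 = £92.77.

£93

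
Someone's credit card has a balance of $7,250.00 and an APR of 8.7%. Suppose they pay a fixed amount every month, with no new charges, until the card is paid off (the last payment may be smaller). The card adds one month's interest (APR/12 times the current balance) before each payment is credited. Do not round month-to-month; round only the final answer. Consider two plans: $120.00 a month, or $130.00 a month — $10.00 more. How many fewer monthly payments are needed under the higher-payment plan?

Monthly rate r = 8.7%/12 = 0.725% = 0.00725.
At $120.00/mo: n = ⌈−ln(1 − rB₀/P)/ln(1+r)⌉ = 80 payments (last $93.21); total interest = total paid − $7,250.00 = $2,323.21.
At $130.00/mo: 72 payments (last $93.14); total interest $2,073.14.
Payments saved = 80 − 72 = 8.

8 fewer payments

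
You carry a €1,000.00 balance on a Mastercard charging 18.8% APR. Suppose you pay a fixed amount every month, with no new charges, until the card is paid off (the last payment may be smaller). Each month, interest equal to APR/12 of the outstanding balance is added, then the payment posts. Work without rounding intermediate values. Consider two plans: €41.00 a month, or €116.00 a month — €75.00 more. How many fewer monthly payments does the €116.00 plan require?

Monthly rate r = 18.8%/12 = 1.56667% = 0.0156667.
At €41.00/mo: n = ⌈−ln(1 − rB₀/P)/ln(1+r)⌉ = 31 payments (last €39.82); total interest = total paid − €1,000.00 = €269.82.
At €116.00/mo: 10 payments (last €38.89); total interest €82.89.
Payments saved = 31 − 10 = 21.

21 fewer payments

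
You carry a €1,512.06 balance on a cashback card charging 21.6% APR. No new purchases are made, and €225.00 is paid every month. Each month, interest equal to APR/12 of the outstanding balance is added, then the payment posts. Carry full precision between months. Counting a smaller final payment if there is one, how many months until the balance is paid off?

8 payments

Monthly rate r = 21.6%/12 = 1.8% = 0.018.
Recurrence: B ← B·(1+r) − €225.00.
Month 1: interest €27.22; balance after payment €1,314.28.
Month 2: interest €23.66; balance after payment €1,112.93.
Closed form: n = −ln(1 − rB₀/P)/ln(1+r) = −ln(0.87904)/ln(1.018) ≈ 7.227, so the balance reaches zero during payment 8.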